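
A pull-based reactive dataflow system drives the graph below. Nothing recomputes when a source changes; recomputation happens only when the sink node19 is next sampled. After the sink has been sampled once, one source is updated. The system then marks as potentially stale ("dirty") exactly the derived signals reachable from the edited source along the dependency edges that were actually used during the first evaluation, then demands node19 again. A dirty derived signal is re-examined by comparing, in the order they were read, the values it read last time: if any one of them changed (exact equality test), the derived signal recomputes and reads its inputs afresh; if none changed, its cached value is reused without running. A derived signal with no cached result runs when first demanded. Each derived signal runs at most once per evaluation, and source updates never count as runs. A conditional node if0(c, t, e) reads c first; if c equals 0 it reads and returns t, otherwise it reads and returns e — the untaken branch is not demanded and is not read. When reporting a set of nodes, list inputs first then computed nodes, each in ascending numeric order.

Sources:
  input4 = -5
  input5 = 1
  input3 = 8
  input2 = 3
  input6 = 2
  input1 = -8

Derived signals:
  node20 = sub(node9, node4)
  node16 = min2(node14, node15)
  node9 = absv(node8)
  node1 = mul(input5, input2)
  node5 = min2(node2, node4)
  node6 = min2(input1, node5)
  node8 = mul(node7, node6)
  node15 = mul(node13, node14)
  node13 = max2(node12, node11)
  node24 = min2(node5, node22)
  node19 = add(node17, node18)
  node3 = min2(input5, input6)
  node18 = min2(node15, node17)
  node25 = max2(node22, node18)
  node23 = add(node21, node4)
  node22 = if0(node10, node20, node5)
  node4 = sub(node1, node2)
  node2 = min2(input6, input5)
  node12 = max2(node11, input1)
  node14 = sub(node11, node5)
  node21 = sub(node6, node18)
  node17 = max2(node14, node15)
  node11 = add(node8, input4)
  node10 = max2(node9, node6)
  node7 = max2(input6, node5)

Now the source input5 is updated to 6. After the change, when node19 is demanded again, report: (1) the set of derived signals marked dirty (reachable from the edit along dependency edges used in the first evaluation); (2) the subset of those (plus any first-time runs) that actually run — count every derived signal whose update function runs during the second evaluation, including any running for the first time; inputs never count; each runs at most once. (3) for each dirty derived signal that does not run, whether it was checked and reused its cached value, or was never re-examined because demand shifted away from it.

First evaluation (everything demanded from the output):
  node1 = mul(1, 3) = 3
  node2 = min2(2, 1) = 1
  node4 = sub(3, 1) = 2
  node5 = min2(1, 2) = 1
  node6 = min2(-8, 1) = -8
  node7 = max2(2, 1) = 2
  node8 = mul(2, -8) = -16
  node11 = add(-16, -5) = -21
  node12 = max2(-21, -8) = -8
  node13 = max2(-8, -21) = -8
  node14 = sub(-21, 1) = -22
  node15 = mul(-8, -22) = 176
  node17 = max2(-22, 176) = 176
  node18 = min2(176, 176) = 176
  node19 = add(176, 176) = 352

Propagation after the edit:
  node1: runs — input5 1->6; result 18.
  node2: runs — input5 1->6; result 2.
  node4: runs — node1 3->18; node2 1->2; result 16.
  node5: runs — node2 1->2; node4 2->16; result 2.
  node6: runs — node5 1->2; result -8 (same value as before).
  node7: runs — node5 1->2; result 2 (same value as before).
  node8: checked — values it read are unchanged (node7 unchanged, node6 unchanged); reused cached -16 without running.
  node11: checked — values it read are unchanged (node8 unchanged, input4 unchanged); reused cached -21 without running.
  node12: checked — values it read are unchanged (node11 unchanged, input1 unchanged); reused cached -8 without running.
  node13: checked — values it read are unchanged (node12 unchanged, node11 unchanged); reused cached -8 without running.
  node14: runs — node5 1->2; result -23.
  node15: runs — node14 -22->-23; result 184.
  node17: runs — node14 -22->-23; node15 176->184; result 184.
  node18: runs — node15 176->184; node17 176->184; result 184.
  node19: runs — node17 176->184; node18 176->184; result 368.

Key observation: the cutoff stops propagation at node8 — its inputs' values are unchanged, so it reuses its cache.

Marked dirty: node1, node2, node4, node5, node6, node7, node8, node11, node12, node13, node14, node15, node17, node18, node19.
Derived signals that run: node1, node2, node4, node5, node6, node7, node14, node15, node17, node18, node19 — 11 in total.
Checked but reused from cache: node8, node11, node12, node13.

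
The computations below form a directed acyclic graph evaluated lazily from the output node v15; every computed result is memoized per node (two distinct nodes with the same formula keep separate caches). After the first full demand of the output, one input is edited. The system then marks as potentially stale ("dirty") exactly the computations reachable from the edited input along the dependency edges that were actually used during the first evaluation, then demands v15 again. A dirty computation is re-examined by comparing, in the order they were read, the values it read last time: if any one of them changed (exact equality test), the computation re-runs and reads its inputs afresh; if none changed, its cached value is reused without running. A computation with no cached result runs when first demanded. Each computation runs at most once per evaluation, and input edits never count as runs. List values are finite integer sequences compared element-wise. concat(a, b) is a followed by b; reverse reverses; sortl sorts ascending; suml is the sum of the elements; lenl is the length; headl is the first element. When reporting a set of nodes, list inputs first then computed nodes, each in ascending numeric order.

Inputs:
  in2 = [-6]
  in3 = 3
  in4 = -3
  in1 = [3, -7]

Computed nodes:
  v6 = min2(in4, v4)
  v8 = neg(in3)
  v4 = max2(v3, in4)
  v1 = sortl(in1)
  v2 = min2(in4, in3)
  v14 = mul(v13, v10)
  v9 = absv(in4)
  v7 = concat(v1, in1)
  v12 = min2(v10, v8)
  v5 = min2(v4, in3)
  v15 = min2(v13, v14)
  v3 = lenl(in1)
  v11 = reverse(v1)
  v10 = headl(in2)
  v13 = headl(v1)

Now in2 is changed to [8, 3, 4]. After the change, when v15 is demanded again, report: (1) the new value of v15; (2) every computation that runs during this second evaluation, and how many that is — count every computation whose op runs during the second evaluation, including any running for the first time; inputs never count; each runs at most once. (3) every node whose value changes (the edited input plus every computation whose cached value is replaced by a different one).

First demand of the output computes:
  v1 = sortl([3, -7]) = [-7, 3]
  v10 = headl([-6]) = -6
  v13 = headl([-7, 3]) = -7
  v14 = mul(-7, -6) = 42
  v15 = min2(-7, 42) = -7

After the edit, cleaning proceeds:
  v10: a read changed (in2 [-6]->[8, 3, 4]) — executes, giving 8.
  v14: a read changed (v10 -6->8) — executes, giving -56.
  v15: a read changed (v14 42->-56) — executes, giving -56.

Demanding v15 again yields -56.
3 computations run: v10, v14, v15.
The nodes whose values change: in2, v10, v14, v15.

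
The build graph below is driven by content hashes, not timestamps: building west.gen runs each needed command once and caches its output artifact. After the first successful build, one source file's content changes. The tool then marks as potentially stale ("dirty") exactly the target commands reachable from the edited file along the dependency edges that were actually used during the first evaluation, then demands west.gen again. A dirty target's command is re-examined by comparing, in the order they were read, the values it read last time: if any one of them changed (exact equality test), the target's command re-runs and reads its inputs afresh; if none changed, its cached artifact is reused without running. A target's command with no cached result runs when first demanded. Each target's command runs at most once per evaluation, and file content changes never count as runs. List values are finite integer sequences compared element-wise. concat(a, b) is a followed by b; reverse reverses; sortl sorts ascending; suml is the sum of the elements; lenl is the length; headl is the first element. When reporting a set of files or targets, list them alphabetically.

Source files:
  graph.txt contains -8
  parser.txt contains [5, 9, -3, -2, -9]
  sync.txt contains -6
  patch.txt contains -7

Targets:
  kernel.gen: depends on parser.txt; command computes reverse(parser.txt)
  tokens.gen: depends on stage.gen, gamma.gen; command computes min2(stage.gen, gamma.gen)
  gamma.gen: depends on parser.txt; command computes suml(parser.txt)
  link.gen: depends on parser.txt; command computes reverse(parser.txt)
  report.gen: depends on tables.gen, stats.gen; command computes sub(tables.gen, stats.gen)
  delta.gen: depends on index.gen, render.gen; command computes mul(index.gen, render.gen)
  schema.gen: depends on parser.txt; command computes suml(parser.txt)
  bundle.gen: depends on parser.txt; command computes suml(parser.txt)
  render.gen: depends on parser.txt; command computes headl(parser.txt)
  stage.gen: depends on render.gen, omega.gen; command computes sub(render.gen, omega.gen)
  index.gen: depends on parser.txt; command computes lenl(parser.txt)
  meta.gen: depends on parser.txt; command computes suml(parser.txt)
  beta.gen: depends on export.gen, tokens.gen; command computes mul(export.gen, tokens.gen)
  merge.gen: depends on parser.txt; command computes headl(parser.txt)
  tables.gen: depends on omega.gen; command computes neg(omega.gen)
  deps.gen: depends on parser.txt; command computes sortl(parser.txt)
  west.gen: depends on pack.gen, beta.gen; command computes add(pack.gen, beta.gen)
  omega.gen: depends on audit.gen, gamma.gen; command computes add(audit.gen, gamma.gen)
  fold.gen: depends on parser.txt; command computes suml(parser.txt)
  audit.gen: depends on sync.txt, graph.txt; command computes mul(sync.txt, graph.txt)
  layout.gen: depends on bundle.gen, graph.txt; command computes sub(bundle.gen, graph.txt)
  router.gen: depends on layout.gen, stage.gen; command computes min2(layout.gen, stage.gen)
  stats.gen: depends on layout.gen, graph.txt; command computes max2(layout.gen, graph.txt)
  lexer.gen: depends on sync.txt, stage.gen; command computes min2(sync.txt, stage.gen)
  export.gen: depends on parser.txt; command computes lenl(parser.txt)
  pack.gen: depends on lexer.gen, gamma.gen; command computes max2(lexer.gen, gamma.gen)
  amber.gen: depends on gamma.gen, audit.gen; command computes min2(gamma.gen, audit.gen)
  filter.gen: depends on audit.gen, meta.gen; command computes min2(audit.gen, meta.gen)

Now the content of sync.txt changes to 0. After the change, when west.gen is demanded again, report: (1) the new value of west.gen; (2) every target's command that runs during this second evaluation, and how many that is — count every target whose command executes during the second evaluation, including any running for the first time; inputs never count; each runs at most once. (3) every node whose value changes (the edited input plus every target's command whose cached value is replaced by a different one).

west.gen now evaluates to 0.
Run set: audit.gen, beta.gen, lexer.gen, omega.gen, pack.gen, stage.gen, tokens.gen, west.gen (8 run).
Changed values: audit.gen, beta.gen, lexer.gen, omega.gen, stage.gen, sync.txt, tokens.gen, west.gen.

Initial pass — values computed on the first demand:
  audit.gen = mul(-6, -8) = 48
  export.gen = lenl([5, 9, -3, -2, -9]) = 5
  gamma.gen = suml([5, 9, -3, -2, -9]) = 0
  omega.gen = add(48, 0) = 48
  render.gen = headl([5, 9, -3, -2, -9]) = 5
  stage.gen = sub(5, 48) = -43
  lexer.gen = min2(-6, -43) = -43
  pack.gen = max2(-43, 0) = 0
  tokens.gen = min2(-43, 0) = -43
  beta.gen = mul(5, -43) = -215
  west.gen = add(0, -215) = -215

Second demand — change propagation:
  audit.gen: re-runs because sync.txt -6->0; new result 0.
  omega.gen: re-runs because audit.gen 48->0; new result 0.
  stage.gen: re-runs because omega.gen 48->0; new result 5.
  lexer.gen: re-runs because sync.txt -6->0; stage.gen -43->5; new result 0.
  pack.gen: re-runs because lexer.gen -43->0; new result 0 (unchanged).
  tokens.gen: re-runs because stage.gen -43->5; new result 0.
  beta.gen: re-runs because tokens.gen -43->0; new result 0.
  west.gen: re-runs because beta.gen -215->0; new result 0.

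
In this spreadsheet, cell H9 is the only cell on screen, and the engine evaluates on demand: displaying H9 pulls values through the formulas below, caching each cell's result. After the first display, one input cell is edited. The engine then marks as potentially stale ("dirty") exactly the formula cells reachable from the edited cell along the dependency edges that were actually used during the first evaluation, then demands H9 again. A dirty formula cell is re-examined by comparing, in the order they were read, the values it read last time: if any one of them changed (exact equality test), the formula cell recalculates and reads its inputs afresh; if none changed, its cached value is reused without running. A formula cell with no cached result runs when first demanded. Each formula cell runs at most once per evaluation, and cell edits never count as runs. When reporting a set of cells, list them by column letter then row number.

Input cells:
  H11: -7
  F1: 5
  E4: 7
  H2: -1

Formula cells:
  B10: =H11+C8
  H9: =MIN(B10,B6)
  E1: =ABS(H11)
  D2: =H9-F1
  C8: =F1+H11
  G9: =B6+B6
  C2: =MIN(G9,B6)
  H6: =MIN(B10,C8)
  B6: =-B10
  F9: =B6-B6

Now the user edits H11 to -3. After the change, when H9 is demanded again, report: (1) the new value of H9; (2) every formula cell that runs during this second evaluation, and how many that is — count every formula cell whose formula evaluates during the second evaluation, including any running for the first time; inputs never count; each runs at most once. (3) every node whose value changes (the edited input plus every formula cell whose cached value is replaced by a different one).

H9 now evaluates to -1.
Run set: B6, B10, C8, H9 (4 run).
Changed values: B6, B10, C8, H9, H11.

Initial pass — values computed on the first demand:
  C8 = 5 + -7 = -2
  B10 = -7 + -2 = -9
  B6 = -(-9) = 9
  H9 = MIN(-9, 9) = -9

Second demand — change propagation:
  C8: re-runs because H11 -7->-3; new result 2.
  B10: re-runs because H11 -7->-3; C8 -2->2; new result -1.
  B6: re-runs because B10 -9->-1; new result 1.
  H9: re-runs because B10 -9->-1; B6 9->1; new result -1.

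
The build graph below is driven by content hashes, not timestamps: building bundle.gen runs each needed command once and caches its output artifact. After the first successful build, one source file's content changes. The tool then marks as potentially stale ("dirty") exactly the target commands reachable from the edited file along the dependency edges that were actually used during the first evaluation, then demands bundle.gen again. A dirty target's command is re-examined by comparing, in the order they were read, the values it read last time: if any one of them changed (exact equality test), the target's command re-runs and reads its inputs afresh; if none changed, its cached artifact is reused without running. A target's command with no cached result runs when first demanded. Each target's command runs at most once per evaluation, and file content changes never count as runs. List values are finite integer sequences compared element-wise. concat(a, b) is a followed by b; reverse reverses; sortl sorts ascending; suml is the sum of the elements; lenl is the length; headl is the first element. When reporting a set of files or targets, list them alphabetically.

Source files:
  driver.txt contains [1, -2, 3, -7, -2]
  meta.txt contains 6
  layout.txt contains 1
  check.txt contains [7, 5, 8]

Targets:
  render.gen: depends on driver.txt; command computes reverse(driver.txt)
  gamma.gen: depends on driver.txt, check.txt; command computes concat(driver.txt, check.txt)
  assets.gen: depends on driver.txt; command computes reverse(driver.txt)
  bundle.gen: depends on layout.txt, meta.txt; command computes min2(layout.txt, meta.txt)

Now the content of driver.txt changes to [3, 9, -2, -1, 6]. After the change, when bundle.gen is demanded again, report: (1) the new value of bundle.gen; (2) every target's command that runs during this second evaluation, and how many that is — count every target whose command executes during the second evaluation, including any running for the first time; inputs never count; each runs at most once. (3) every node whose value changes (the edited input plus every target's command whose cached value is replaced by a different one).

bundle.gen now evaluates to 1.
Run set: none (0 run).
Changed values: driver.txt.
The important point: nothing the output needs ever reads driver.txt, so the edit is invisible to it.

Initial pass — values computed on the first demand:
  bundle.gen = min2(1, 6) = 1

Second demand — change propagation:
  no demanded computation ever read driver.txt, so the edit dirties nothing and nothing runs.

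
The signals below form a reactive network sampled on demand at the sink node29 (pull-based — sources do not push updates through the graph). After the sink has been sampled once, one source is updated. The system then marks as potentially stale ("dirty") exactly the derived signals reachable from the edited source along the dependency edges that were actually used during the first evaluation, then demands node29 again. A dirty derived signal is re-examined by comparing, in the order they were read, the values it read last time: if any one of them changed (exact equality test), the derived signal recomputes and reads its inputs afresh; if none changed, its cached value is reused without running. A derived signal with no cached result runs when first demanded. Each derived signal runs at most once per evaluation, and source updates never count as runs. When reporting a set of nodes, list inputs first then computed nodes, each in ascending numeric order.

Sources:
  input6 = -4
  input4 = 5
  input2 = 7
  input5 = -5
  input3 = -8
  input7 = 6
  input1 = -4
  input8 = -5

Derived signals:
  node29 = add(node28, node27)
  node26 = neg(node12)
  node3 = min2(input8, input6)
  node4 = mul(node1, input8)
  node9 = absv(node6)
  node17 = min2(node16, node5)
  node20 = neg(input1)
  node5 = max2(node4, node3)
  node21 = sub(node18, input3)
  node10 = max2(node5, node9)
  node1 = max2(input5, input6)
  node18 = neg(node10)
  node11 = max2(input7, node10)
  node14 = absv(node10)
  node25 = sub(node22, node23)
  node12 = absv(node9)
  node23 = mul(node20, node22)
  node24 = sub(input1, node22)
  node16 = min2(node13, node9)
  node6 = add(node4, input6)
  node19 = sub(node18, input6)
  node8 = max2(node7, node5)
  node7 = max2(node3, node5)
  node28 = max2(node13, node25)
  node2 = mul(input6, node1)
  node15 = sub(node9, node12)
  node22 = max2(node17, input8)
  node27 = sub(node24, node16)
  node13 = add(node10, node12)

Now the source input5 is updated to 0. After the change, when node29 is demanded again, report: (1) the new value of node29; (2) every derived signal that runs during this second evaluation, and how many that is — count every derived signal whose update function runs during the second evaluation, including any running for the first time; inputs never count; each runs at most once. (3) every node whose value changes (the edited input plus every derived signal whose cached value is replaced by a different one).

Initial pass — values computed on the first demand:
  node1 = max2(-5, -4) = -4
  node3 = min2(-5, -4) = -5
  node4 = mul(-4, -5) = 20
  node5 = max2(20, -5) = 20
  node6 = add(20, -4) = 16
  node9 = absv(16) = 16
  node10 = max2(20, 16) = 20
  node12 = absv(16) = 16
  node13 = add(20, 16) = 36
  node16 = min2(36, 16) = 16
  node17 = min2(16, 20) = 16
  node20 = neg(-4) = 4
  node22 = max2(16, -5) = 16
  node23 = mul(4, 16) = 64
  node24 = sub(-4, 16) = -20
  node25 = sub(16, 64) = -48
  node27 = sub(-20, 16) = -36
  node28 = max2(36, -48) = 36
  node29 = add(36, -36) = 0

Second demand — change propagation:
  node1: re-runs because input5 -5->0; new result 0.
  node4: re-runs because node1 -4->0; new result 0.
  node5: re-runs because node4 20->0; new result 0.
  node6: re-runs because node4 20->0; new result -4.
  node9: re-runs because node6 16->-4; new result 4.
  node10: re-runs because node5 20->0; node9 16->4; new result 4.
  node12: re-runs because node9 16->4; new result 4.
  node13: re-runs because node10 20->4; node12 16->4; new result 8.
  node16: re-runs because node13 36->8; node9 16->4; new result 4.
  node17: re-runs because node16 16->4; node5 20->0; new result 0.
  node22: re-runs because node17 16->0; new result 0.
  node23: re-runs because node22 16->0; new result 0.
  node24: re-runs because node22 16->0; new result -4.
  node25: re-runs because node22 16->0; node23 64->0; new result 0.
  node27: re-runs because node24 -20->-4; node16 16->4; new result -8.
  node28: re-runs because node13 36->8; node25 -48->0; new result 8.
  node29: re-runs because node28 36->8; node27 -36->-8; new result 0 (unchanged).

node29 now evaluates to 0.
Run set: node1, node4, node5, node6, node9, node10, node12, node13, node16, node17, node22, node23, node24, node25, node27, node28, node29 (17 run).
Changed values: input5, node1, node4, node5, node6, node9, node10, node12, node13, node16, node17, node22, node23, node24, node25, node27, node28.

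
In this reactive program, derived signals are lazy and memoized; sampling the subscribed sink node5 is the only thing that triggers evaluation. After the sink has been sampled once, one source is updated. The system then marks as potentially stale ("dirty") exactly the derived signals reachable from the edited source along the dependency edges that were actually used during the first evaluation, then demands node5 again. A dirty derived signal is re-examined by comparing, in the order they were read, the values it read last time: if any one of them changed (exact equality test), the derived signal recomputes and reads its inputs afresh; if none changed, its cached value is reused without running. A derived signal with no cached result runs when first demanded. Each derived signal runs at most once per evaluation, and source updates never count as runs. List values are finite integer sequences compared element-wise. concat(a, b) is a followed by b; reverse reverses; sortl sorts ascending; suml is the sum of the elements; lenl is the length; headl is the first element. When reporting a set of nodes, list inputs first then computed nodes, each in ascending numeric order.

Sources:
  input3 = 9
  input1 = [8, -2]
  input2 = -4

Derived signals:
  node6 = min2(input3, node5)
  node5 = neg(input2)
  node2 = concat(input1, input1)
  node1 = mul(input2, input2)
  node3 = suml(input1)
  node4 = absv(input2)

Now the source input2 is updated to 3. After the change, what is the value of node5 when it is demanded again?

Demanding node5 again yields -3.

First demand of the output computes:
  node5 = neg(-4) = 4

After the edit, cleaning proceeds:
  node5: a read changed (input2 -4->3) — executes, giving -3.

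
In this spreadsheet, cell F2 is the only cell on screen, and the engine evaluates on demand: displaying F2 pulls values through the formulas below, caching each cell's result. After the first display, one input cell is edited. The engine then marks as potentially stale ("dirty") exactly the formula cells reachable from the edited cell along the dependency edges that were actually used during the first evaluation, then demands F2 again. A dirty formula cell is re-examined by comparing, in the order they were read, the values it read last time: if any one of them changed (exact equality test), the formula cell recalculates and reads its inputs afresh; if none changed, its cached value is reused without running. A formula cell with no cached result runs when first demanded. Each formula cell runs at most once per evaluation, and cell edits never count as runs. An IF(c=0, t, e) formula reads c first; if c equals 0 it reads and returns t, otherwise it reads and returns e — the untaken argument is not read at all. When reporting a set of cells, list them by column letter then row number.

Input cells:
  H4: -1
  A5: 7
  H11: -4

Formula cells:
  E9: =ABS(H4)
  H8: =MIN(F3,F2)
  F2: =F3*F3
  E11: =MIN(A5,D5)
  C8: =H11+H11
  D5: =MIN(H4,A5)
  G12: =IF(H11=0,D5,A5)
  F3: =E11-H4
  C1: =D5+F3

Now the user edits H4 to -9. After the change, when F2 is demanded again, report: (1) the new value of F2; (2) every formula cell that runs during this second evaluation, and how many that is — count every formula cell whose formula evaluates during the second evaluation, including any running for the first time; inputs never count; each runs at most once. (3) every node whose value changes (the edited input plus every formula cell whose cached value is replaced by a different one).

Initial pass — values computed on the first demand:
  D5 = MIN(-1, 7) = -1
  E11 = MIN(7, -1) = -1
  F3 = -1 - -1 = 0
  F2 = 0 * 0 = 0

Second demand — change propagation:
  D5: re-runs because H4 -1->-9; new result -9.
  E11: re-runs because D5 -1->-9; new result -9.
  F3: re-runs because E11 -1->-9; H4 -1->-9; new result 0 (unchanged).
  F2: re-examined; everything it read last time is the same (F3 unchanged, F3 unchanged) — cache 0 kept, no run.

The important point: F3 recomputes to an identical value, and the output ends up unchanged.

F2 now evaluates to 0.
Run set: D5, E11, F3 (3 run).
Changed values: D5, E11, H4.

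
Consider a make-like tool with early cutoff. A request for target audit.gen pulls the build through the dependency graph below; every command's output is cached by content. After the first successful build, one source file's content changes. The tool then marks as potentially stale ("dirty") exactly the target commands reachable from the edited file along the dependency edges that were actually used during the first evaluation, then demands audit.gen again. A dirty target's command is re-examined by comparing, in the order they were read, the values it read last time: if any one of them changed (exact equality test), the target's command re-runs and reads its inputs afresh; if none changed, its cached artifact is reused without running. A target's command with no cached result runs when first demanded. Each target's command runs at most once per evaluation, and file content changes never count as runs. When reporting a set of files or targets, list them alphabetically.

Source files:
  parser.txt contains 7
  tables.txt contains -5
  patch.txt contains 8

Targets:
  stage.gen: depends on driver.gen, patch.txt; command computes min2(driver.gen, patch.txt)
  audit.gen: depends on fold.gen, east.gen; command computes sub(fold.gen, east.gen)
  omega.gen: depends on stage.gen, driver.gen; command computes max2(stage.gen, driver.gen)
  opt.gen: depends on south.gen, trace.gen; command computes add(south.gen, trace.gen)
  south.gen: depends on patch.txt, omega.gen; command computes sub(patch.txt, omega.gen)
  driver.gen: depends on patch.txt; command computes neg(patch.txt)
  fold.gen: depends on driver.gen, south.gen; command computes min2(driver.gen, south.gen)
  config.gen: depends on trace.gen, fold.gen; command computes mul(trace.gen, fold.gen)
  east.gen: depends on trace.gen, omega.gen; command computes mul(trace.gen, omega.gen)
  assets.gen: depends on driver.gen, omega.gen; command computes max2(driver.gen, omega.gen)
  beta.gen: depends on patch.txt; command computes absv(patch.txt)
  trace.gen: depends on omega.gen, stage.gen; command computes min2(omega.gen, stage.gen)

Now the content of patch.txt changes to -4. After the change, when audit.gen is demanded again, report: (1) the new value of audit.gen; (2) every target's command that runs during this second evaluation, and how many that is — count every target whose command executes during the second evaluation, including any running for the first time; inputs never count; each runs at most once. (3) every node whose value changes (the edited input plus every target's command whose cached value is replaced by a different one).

Demanding audit.gen again yields 8.
8 target commands run: audit.gen, driver.gen, east.gen, fold.gen, omega.gen, south.gen, stage.gen, trace.gen.
The nodes whose values change: audit.gen, driver.gen, east.gen, omega.gen, patch.txt, south.gen, stage.gen, trace.gen.

First demand of the output computes:
  driver.gen = neg(8) = -8
  stage.gen = min2(-8, 8) = -8
  omega.gen = max2(-8, -8) = -8
  south.gen = sub(8, -8) = 16
  fold.gen = min2(-8, 16) = -8
  trace.gen = min2(-8, -8) = -8
  east.gen = mul(-8, -8) = 64
  audit.gen = sub(-8, 64) = -72

After the edit, cleaning proceeds:
  driver.gen: a read changed (patch.txt 8->-4) — executes, giving 4.
  stage.gen: a read changed (driver.gen -8->4; patch.txt 8->-4) — executes, giving -4.
  omega.gen: a read changed (stage.gen -8->-4; driver.gen -8->4) — executes, giving 4.
  south.gen: a read changed (patch.txt 8->-4; omega.gen -8->4) — executes, giving -8.
  fold.gen: a read changed (driver.gen -8->4; south.gen 16->-8) — executes, giving -8 — identical to its old value.
  trace.gen: a read changed (omega.gen -8->4; stage.gen -8->-4) — executes, giving -4.
  east.gen: a read changed (trace.gen -8->-4; omega.gen -8->4) — executes, giving -16.
  audit.gen: a read changed (east.gen 64->-16) — executes, giving 8.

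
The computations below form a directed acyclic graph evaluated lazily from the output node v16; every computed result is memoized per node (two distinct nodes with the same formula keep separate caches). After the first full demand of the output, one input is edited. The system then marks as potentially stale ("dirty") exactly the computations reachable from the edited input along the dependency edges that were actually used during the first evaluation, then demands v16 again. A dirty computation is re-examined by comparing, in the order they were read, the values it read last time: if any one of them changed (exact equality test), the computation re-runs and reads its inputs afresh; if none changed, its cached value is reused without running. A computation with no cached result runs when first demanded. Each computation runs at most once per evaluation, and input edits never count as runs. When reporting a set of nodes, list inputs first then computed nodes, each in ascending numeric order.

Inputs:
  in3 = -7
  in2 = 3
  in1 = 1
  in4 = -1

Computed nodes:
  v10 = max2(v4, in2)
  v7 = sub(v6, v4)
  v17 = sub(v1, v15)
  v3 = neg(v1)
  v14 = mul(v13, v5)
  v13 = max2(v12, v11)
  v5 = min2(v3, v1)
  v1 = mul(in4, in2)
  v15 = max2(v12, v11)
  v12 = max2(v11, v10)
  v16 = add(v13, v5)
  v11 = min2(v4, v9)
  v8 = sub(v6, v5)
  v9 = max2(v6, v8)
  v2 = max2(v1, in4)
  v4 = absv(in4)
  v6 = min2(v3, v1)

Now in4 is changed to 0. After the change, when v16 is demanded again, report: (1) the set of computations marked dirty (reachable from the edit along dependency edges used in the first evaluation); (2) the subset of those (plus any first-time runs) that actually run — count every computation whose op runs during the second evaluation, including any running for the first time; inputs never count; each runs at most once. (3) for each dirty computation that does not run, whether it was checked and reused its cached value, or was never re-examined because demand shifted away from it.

The edit dirties: v1, v3, v4, v5, v6, v8, v9, v10, v11, v12, v13, v16.
10 computations run: v1, v3, v4, v5, v6, v8, v9, v10, v11, v16.
Cache hits after checking: v12, v13.
Note where the cutoff bites: v12 is checked, finds nothing changed, and keeps its cache.

First demand of the output computes:
  v1 = mul(-1, 3) = -3
  v3 = neg(-3) = 3
  v4 = absv(-1) = 1
  v5 = min2(3, -3) = -3
  v6 = min2(3, -3) = -3
  v8 = sub(-3, -3) = 0
  v9 = max2(-3, 0) = 0
  v10 = max2(1, 3) = 3
  v11 = min2(1, 0) = 0
  v12 = max2(0, 3) = 3
  v13 = max2(3, 0) = 3
  v16 = add(3, -3) = 0

After the edit, cleaning proceeds:
  v1: a read changed (in4 -1->0) — executes, giving 0.
  v3: a read changed (v1 -3->0) — executes, giving 0.
  v4: a read changed (in4 -1->0) — executes, giving 0.
  v5: a read changed (v3 3->0; v1 -3->0) — executes, giving 0.
  v6: a read changed (v3 3->0; v1 -3->0) — executes, giving 0.
  v8: a read changed (v6 -3->0; v5 -3->0) — executes, giving 0 — identical to its old value.
  v9: a read changed (v6 -3->0) — executes, giving 0 — identical to its old value.
  v10: a read changed (v4 1->0) — executes, giving 3 — identical to its old value.
  v11: a read changed (v4 1->0) — executes, giving 0 — identical to its old value.
  v12: dirty, but its reads are unchanged (v11 unchanged, v10 unchanged); cached 3 stands.
  v13: dirty, but its reads are unchanged (v12 unchanged, v11 unchanged); cached 3 stands.
  v16: a read changed (v5 -3->0) — executes, giving 3.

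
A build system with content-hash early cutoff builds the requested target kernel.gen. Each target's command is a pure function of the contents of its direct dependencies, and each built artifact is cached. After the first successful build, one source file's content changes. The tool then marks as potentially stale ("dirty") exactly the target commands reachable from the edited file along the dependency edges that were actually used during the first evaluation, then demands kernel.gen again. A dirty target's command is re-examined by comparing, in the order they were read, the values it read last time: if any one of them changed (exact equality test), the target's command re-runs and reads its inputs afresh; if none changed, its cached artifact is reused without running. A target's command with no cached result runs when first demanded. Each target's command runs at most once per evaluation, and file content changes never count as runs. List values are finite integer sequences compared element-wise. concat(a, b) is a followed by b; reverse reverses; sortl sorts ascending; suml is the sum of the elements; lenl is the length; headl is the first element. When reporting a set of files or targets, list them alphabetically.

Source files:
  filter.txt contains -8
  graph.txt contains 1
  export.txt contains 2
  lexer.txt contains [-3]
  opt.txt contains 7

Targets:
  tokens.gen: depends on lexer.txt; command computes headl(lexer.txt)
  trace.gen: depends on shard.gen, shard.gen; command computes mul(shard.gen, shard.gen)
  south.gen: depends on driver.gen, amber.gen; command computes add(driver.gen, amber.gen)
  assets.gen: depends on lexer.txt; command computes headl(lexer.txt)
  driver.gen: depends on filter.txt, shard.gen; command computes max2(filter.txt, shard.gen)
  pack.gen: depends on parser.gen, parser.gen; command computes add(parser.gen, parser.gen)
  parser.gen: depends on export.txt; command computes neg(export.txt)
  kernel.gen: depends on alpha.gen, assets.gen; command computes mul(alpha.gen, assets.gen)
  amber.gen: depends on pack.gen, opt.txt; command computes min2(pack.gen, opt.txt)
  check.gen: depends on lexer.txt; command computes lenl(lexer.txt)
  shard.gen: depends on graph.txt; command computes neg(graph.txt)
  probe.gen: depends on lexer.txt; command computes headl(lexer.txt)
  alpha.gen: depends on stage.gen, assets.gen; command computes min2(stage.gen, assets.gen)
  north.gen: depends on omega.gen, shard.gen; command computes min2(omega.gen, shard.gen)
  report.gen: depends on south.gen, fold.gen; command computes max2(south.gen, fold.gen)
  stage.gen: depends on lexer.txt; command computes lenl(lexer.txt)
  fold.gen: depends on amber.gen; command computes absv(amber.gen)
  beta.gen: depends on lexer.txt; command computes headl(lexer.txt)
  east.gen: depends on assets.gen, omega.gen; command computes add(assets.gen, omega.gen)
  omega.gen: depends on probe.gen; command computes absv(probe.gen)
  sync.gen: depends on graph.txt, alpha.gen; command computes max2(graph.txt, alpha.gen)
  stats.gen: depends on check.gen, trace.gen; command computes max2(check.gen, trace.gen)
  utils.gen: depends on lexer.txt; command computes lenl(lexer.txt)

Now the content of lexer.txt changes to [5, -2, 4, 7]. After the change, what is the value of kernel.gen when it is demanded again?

New value of kernel.gen: 20.

First evaluation (everything demanded from the output):
  assets.gen = headl([-3]) = -3
  stage.gen = lenl([-3]) = 1
  alpha.gen = min2(1, -3) = -3
  kernel.gen = mul(-3, -3) = 9

Propagation after the edit:
  assets.gen: runs — lexer.txt [-3]->[5, -2, 4, 7]; result 5.
  stage.gen: runs — lexer.txt [-3]->[5, -2, 4, 7]; result 4.
  alpha.gen: runs — stage.gen 1->4; assets.gen -3->5; result 4.
  kernel.gen: runs — alpha.gen -3->4; assets.gen -3->5; result 20.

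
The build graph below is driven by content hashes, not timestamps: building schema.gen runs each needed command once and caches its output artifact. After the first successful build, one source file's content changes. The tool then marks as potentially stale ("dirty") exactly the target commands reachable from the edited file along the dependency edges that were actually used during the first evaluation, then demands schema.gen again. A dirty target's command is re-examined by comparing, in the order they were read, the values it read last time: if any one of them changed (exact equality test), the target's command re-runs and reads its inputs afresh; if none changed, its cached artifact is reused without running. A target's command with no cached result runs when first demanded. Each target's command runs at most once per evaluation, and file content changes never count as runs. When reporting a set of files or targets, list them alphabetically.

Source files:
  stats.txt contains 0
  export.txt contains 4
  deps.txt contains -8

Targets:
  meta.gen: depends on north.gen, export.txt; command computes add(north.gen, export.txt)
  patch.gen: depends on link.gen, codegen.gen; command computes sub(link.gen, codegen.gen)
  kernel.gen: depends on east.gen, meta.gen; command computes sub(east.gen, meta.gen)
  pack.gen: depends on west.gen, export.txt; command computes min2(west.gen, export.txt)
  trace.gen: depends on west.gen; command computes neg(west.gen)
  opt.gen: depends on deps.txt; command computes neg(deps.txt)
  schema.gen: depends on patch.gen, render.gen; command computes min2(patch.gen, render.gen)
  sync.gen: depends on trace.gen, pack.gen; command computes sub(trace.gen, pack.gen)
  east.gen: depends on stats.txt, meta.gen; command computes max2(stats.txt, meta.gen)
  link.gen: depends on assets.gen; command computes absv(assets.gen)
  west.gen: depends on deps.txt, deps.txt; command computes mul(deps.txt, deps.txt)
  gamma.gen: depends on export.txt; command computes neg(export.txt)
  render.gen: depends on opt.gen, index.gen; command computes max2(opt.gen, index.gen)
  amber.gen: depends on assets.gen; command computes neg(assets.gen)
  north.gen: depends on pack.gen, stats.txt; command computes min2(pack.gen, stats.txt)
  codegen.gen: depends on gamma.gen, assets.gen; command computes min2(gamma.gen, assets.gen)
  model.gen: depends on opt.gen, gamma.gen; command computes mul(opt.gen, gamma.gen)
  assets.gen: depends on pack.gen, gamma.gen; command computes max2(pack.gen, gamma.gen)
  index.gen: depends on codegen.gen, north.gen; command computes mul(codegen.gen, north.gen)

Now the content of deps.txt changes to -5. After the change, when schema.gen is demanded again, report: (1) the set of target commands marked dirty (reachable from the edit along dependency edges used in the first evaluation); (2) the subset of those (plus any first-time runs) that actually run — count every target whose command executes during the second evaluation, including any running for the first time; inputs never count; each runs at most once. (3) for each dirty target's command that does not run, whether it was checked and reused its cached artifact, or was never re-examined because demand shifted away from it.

Dirty set: assets.gen, codegen.gen, index.gen, link.gen, north.gen, opt.gen, pack.gen, patch.gen, render.gen, schema.gen, west.gen.
Run set: opt.gen, pack.gen, render.gen, schema.gen, west.gen (5 run).
Re-examined without running (cache reused): assets.gen, codegen.gen, index.gen, link.gen, north.gen, patch.gen.
The important point: at assets.gen every value read last time is unchanged, so the dirty flag clears without a run.

Initial pass — values computed on the first demand:
  gamma.gen = neg(4) = -4
  opt.gen = neg(-8) = 8
  west.gen = mul(-8, -8) = 64
  pack.gen = min2(64, 4) = 4
  assets.gen = max2(4, -4) = 4
  codegen.gen = min2(-4, 4) = -4
  link.gen = absv(4) = 4
  north.gen = min2(4, 0) = 0
  index.gen = mul(-4, 0) = 0
  patch.gen = sub(4, -4) = 8
  render.gen = max2(8, 0) = 8
  schema.gen = min2(8, 8) = 8

Second demand — change propagation:
  opt.gen: re-runs because deps.txt -8->-5; new result 5.
  west.gen: re-runs because deps.txt -8->-5; deps.txt -8->-5; new result 25.
  pack.gen: re-runs because west.gen 64->25; new result 4 (unchanged).
  assets.gen: re-examined; everything it read last time is the same (pack.gen unchanged, gamma.gen unchanged) — cache 4 kept, no run.
  codegen.gen: re-examined; everything it read last time is the same (gamma.gen unchanged, assets.gen unchanged) — cache -4 kept, no run.
  link.gen: re-examined; everything it read last time is the same (assets.gen unchanged) — cache 4 kept, no run.
  north.gen: re-examined; everything it read last time is the same (pack.gen unchanged, stats.txt unchanged) — cache 0 kept, no run.
  index.gen: re-examined; everything it read last time is the same (codegen.gen unchanged, north.gen unchanged) — cache 0 kept, no run.
  patch.gen: re-examined; everything it read last time is the same (link.gen unchanged, codegen.gen unchanged) — cache 8 kept, no run.
  render.gen: re-runs because opt.gen 8->5; new result 5.
  schema.gen: re-runs because render.gen 8->5; new result 5.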